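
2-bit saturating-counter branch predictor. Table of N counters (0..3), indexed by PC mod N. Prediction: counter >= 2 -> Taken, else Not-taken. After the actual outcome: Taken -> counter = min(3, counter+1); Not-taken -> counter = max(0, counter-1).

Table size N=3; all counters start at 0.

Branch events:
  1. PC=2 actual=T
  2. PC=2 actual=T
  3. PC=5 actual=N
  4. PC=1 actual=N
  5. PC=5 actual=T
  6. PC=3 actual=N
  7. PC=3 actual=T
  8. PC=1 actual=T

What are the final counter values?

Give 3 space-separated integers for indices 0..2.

Ev 1: PC=2 idx=2 pred=N actual=T -> ctr[2]=1
Ev 2: PC=2 idx=2 pred=N actual=T -> ctr[2]=2
Ev 3: PC=5 idx=2 pred=T actual=N -> ctr[2]=1
Ev 4: PC=1 idx=1 pred=N actual=N -> ctr[1]=0
Ev 5: PC=5 idx=2 pred=N actual=T -> ctr[2]=2
Ev 6: PC=3 idx=0 pred=N actual=N -> ctr[0]=0
Ev 7: PC=3 idx=0 pred=N actual=T -> ctr[0]=1
Ev 8: PC=1 idx=1 pred=N actual=T -> ctr[1]=1

Answer: 1 1 2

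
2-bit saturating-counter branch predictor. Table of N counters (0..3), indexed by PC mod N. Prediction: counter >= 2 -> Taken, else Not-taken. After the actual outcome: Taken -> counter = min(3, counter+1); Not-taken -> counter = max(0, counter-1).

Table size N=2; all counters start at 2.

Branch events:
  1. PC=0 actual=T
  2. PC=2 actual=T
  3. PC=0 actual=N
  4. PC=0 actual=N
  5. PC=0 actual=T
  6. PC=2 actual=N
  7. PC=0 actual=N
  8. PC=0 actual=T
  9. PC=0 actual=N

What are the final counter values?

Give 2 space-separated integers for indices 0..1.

Answer: 0 2

Derivation:
Ev 1: PC=0 idx=0 pred=T actual=T -> ctr[0]=3
Ev 2: PC=2 idx=0 pred=T actual=T -> ctr[0]=3
Ev 3: PC=0 idx=0 pred=T actual=N -> ctr[0]=2
Ev 4: PC=0 idx=0 pred=T actual=N -> ctr[0]=1
Ev 5: PC=0 idx=0 pred=N actual=T -> ctr[0]=2
Ev 6: PC=2 idx=0 pred=T actual=N -> ctr[0]=1
Ev 7: PC=0 idx=0 pred=N actual=N -> ctr[0]=0
Ev 8: PC=0 idx=0 pred=N actual=T -> ctr[0]=1
Ev 9: PC=0 idx=0 pred=N actual=N -> ctr[0]=0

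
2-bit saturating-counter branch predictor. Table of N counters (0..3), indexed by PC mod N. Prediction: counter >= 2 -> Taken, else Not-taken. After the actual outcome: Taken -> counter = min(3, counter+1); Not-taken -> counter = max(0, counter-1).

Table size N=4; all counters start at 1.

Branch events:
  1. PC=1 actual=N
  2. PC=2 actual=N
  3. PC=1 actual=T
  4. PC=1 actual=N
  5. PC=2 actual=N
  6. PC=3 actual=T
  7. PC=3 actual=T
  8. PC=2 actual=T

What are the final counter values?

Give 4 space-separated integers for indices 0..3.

Answer: 1 0 1 3

Derivation:
Ev 1: PC=1 idx=1 pred=N actual=N -> ctr[1]=0
Ev 2: PC=2 idx=2 pred=N actual=N -> ctr[2]=0
Ev 3: PC=1 idx=1 pred=N actual=T -> ctr[1]=1
Ev 4: PC=1 idx=1 pred=N actual=N -> ctr[1]=0
Ev 5: PC=2 idx=2 pred=N actual=N -> ctr[2]=0
Ev 6: PC=3 idx=3 pred=N actual=T -> ctr[3]=2
Ev 7: PC=3 idx=3 pred=T actual=T -> ctr[3]=3
Ev 8: PC=2 idx=2 pred=N actual=T -> ctr[2]=1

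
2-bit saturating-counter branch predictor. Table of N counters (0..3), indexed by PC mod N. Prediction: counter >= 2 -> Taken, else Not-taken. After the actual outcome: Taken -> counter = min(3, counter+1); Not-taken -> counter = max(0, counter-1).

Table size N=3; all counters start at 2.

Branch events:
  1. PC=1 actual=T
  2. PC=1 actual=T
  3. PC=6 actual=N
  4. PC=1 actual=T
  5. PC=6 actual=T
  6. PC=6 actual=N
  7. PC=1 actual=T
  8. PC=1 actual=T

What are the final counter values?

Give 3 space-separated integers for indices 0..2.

Answer: 1 3 2

Derivation:
Ev 1: PC=1 idx=1 pred=T actual=T -> ctr[1]=3
Ev 2: PC=1 idx=1 pred=T actual=T -> ctr[1]=3
Ev 3: PC=6 idx=0 pred=T actual=N -> ctr[0]=1
Ev 4: PC=1 idx=1 pred=T actual=T -> ctr[1]=3
Ev 5: PC=6 idx=0 pred=N actual=T -> ctr[0]=2
Ev 6: PC=6 idx=0 pred=T actual=N -> ctr[0]=1
Ev 7: PC=1 idx=1 pred=T actual=T -> ctr[1]=3
Ev 8: PC=1 idx=1 pred=T actual=T -> ctr[1]=3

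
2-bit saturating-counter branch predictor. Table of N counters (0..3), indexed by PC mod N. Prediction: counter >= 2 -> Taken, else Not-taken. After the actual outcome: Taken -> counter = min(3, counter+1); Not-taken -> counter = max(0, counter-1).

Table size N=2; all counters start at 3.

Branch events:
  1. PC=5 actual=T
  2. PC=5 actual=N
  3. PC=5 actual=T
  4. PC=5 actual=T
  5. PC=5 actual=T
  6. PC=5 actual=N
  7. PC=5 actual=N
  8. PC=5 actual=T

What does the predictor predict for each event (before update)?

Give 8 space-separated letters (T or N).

Ev 1: PC=5 idx=1 pred=T actual=T -> ctr[1]=3
Ev 2: PC=5 idx=1 pred=T actual=N -> ctr[1]=2
Ev 3: PC=5 idx=1 pred=T actual=T -> ctr[1]=3
Ev 4: PC=5 idx=1 pred=T actual=T -> ctr[1]=3
Ev 5: PC=5 idx=1 pred=T actual=T -> ctr[1]=3
Ev 6: PC=5 idx=1 pred=T actual=N -> ctr[1]=2
Ev 7: PC=5 idx=1 pred=T actual=N -> ctr[1]=1
Ev 8: PC=5 idx=1 pred=N actual=T -> ctr[1]=2

Answer: T T T T T T T N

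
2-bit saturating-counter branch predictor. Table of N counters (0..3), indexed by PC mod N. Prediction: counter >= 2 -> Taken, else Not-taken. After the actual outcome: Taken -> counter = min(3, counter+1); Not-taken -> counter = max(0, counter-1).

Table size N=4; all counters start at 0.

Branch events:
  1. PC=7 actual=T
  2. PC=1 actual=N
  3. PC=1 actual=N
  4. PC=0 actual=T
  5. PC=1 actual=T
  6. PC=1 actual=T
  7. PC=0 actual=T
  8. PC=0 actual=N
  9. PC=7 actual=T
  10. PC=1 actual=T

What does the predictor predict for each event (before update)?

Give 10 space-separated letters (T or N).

Answer: N N N N N N N T N T

Derivation:
Ev 1: PC=7 idx=3 pred=N actual=T -> ctr[3]=1
Ev 2: PC=1 idx=1 pred=N actual=N -> ctr[1]=0
Ev 3: PC=1 idx=1 pred=N actual=N -> ctr[1]=0
Ev 4: PC=0 idx=0 pred=N actual=T -> ctr[0]=1
Ev 5: PC=1 idx=1 pred=N actual=T -> ctr[1]=1
Ev 6: PC=1 idx=1 pred=N actual=T -> ctr[1]=2
Ev 7: PC=0 idx=0 pred=N actual=T -> ctr[0]=2
Ev 8: PC=0 idx=0 pred=T actual=N -> ctr[0]=1
Ev 9: PC=7 idx=3 pred=N actual=T -> ctr[3]=2
Ev 10: PC=1 idx=1 pred=T actual=T -> ctr[1]=3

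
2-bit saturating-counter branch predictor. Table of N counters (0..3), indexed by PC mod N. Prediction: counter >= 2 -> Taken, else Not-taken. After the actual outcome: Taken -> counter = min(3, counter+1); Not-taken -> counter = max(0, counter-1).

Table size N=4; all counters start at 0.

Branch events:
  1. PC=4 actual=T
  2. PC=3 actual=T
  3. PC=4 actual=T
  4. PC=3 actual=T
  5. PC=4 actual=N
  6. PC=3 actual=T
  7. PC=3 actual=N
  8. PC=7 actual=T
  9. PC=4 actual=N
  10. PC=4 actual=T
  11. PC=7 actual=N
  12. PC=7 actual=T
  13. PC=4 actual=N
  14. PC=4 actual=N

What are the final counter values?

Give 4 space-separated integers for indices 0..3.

Ev 1: PC=4 idx=0 pred=N actual=T -> ctr[0]=1
Ev 2: PC=3 idx=3 pred=N actual=T -> ctr[3]=1
Ev 3: PC=4 idx=0 pred=N actual=T -> ctr[0]=2
Ev 4: PC=3 idx=3 pred=N actual=T -> ctr[3]=2
Ev 5: PC=4 idx=0 pred=T actual=N -> ctr[0]=1
Ev 6: PC=3 idx=3 pred=T actual=T -> ctr[3]=3
Ev 7: PC=3 idx=3 pred=T actual=N -> ctr[3]=2
Ev 8: PC=7 idx=3 pred=T actual=T -> ctr[3]=3
Ev 9: PC=4 idx=0 pred=N actual=N -> ctr[0]=0
Ev 10: PC=4 idx=0 pred=N actual=T -> ctr[0]=1
Ev 11: PC=7 idx=3 pred=T actual=N -> ctr[3]=2
Ev 12: PC=7 idx=3 pred=T actual=T -> ctr[3]=3
Ev 13: PC=4 idx=0 pred=N actual=N -> ctr[0]=0
Ev 14: PC=4 idx=0 pred=N actual=N -> ctr[0]=0

Answer: 0 0 0 3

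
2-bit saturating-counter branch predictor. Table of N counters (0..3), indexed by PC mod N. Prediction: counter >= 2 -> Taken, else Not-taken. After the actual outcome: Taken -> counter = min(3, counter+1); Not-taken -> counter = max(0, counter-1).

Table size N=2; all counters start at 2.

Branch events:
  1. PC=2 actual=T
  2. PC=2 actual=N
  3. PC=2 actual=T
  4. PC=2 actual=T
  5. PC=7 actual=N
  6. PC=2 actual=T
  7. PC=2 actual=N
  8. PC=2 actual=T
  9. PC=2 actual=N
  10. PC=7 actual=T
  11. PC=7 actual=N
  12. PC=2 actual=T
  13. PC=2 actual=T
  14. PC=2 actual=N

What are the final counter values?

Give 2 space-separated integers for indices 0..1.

Ev 1: PC=2 idx=0 pred=T actual=T -> ctr[0]=3
Ev 2: PC=2 idx=0 pred=T actual=N -> ctr[0]=2
Ev 3: PC=2 idx=0 pred=T actual=T -> ctr[0]=3
Ev 4: PC=2 idx=0 pred=T actual=T -> ctr[0]=3
Ev 5: PC=7 idx=1 pred=T actual=N -> ctr[1]=1
Ev 6: PC=2 idx=0 pred=T actual=T -> ctr[0]=3
Ev 7: PC=2 idx=0 pred=T actual=N -> ctr[0]=2
Ev 8: PC=2 idx=0 pred=T actual=T -> ctr[0]=3
Ev 9: PC=2 idx=0 pred=T actual=N -> ctr[0]=2
Ev 10: PC=7 idx=1 pred=N actual=T -> ctr[1]=2
Ev 11: PC=7 idx=1 pred=T actual=N -> ctr[1]=1
Ev 12: PC=2 idx=0 pred=T actual=T -> ctr[0]=3
Ev 13: PC=2 idx=0 pred=T actual=T -> ctr[0]=3
Ev 14: PC=2 idx=0 pred=T actual=N -> ctr[0]=2

Answer: 2 1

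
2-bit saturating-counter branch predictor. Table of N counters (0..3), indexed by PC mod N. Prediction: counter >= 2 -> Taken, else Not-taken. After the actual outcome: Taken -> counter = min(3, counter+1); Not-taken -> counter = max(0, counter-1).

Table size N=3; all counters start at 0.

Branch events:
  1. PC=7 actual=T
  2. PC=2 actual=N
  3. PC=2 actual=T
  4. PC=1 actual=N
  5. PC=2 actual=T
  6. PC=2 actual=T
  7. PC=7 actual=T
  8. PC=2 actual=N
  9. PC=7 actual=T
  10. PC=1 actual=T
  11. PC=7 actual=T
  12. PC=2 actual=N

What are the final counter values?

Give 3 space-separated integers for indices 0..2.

Ev 1: PC=7 idx=1 pred=N actual=T -> ctr[1]=1
Ev 2: PC=2 idx=2 pred=N actual=N -> ctr[2]=0
Ev 3: PC=2 idx=2 pred=N actual=T -> ctr[2]=1
Ev 4: PC=1 idx=1 pred=N actual=N -> ctr[1]=0
Ev 5: PC=2 idx=2 pred=N actual=T -> ctr[2]=2
Ev 6: PC=2 idx=2 pred=T actual=T -> ctr[2]=3
Ev 7: PC=7 idx=1 pred=N actual=T -> ctr[1]=1
Ev 8: PC=2 idx=2 pred=T actual=N -> ctr[2]=2
Ev 9: PC=7 idx=1 pred=N actual=T -> ctr[1]=2
Ev 10: PC=1 idx=1 pred=T actual=T -> ctr[1]=3
Ev 11: PC=7 idx=1 pred=T actual=T -> ctr[1]=3
Ev 12: PC=2 idx=2 pred=T actual=N -> ctr[2]=1

Answer: 0 3 1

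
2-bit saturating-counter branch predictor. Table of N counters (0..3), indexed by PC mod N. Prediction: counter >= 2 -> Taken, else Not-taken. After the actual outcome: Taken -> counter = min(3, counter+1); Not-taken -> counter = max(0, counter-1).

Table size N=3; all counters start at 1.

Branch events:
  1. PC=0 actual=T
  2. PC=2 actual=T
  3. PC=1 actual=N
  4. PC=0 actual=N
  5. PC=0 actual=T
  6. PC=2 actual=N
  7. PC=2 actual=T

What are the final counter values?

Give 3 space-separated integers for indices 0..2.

Ev 1: PC=0 idx=0 pred=N actual=T -> ctr[0]=2
Ev 2: PC=2 idx=2 pred=N actual=T -> ctr[2]=2
Ev 3: PC=1 idx=1 pred=N actual=N -> ctr[1]=0
Ev 4: PC=0 idx=0 pred=T actual=N -> ctr[0]=1
Ev 5: PC=0 idx=0 pred=N actual=T -> ctr[0]=2
Ev 6: PC=2 idx=2 pred=T actual=N -> ctr[2]=1
Ev 7: PC=2 idx=2 pred=N actual=T -> ctr[2]=2

Answer: 2 0 2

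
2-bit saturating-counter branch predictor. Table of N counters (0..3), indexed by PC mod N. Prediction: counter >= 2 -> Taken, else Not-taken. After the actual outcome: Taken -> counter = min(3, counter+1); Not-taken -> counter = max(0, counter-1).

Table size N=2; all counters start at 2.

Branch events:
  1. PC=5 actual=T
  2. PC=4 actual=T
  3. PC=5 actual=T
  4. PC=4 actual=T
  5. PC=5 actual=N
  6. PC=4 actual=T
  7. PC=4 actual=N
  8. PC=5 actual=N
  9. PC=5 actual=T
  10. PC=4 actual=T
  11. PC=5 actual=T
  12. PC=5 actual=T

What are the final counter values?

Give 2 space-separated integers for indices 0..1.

Ev 1: PC=5 idx=1 pred=T actual=T -> ctr[1]=3
Ev 2: PC=4 idx=0 pred=T actual=T -> ctr[0]=3
Ev 3: PC=5 idx=1 pred=T actual=T -> ctr[1]=3
Ev 4: PC=4 idx=0 pred=T actual=T -> ctr[0]=3
Ev 5: PC=5 idx=1 pred=T actual=N -> ctr[1]=2
Ev 6: PC=4 idx=0 pred=T actual=T -> ctr[0]=3
Ev 7: PC=4 idx=0 pred=T actual=N -> ctr[0]=2
Ev 8: PC=5 idx=1 pred=T actual=N -> ctr[1]=1
Ev 9: PC=5 idx=1 pred=N actual=T -> ctr[1]=2
Ev 10: PC=4 idx=0 pred=T actual=T -> ctr[0]=3
Ev 11: PC=5 idx=1 pred=T actual=T -> ctr[1]=3
Ev 12: PC=5 idx=1 pred=T actual=T -> ctr[1]=3

Answer: 3 3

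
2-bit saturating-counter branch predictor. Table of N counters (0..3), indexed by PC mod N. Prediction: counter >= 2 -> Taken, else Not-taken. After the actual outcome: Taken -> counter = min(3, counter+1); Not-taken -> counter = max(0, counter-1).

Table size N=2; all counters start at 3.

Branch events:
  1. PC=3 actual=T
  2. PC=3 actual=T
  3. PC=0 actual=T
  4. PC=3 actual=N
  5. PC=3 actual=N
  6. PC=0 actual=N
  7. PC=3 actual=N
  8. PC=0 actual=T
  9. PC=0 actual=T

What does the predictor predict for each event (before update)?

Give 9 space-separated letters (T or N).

Ev 1: PC=3 idx=1 pred=T actual=T -> ctr[1]=3
Ev 2: PC=3 idx=1 pred=T actual=T -> ctr[1]=3
Ev 3: PC=0 idx=0 pred=T actual=T -> ctr[0]=3
Ev 4: PC=3 idx=1 pred=T actual=N -> ctr[1]=2
Ev 5: PC=3 idx=1 pred=T actual=N -> ctr[1]=1
Ev 6: PC=0 idx=0 pred=T actual=N -> ctr[0]=2
Ev 7: PC=3 idx=1 pred=N actual=N -> ctr[1]=0
Ev 8: PC=0 idx=0 pred=T actual=T -> ctr[0]=3
Ev 9: PC=0 idx=0 pred=T actual=T -> ctr[0]=3

Answer: T T T T T T N T T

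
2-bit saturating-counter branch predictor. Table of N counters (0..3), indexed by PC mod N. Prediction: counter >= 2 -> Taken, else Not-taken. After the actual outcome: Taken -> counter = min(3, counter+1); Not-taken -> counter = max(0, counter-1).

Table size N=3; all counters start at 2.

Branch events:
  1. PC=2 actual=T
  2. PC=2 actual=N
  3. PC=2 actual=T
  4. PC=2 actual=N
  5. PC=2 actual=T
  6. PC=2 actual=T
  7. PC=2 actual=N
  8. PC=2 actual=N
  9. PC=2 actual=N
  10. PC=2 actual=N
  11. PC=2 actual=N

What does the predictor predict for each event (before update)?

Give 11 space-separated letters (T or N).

Answer: T T T T T T T T N N N

Derivation:
Ev 1: PC=2 idx=2 pred=T actual=T -> ctr[2]=3
Ev 2: PC=2 idx=2 pred=T actual=N -> ctr[2]=2
Ev 3: PC=2 idx=2 pred=T actual=T -> ctr[2]=3
Ev 4: PC=2 idx=2 pred=T actual=N -> ctr[2]=2
Ev 5: PC=2 idx=2 pred=T actual=T -> ctr[2]=3
Ev 6: PC=2 idx=2 pred=T actual=T -> ctr[2]=3
Ev 7: PC=2 idx=2 pred=T actual=N -> ctr[2]=2
Ev 8: PC=2 idx=2 pred=T actual=N -> ctr[2]=1
Ev 9: PC=2 idx=2 pred=N actual=N -> ctr[2]=0
Ev 10: PC=2 idx=2 pred=N actual=N -> ctr[2]=0
Ev 11: PC=2 idx=2 pred=N actual=N -> ctr[2]=0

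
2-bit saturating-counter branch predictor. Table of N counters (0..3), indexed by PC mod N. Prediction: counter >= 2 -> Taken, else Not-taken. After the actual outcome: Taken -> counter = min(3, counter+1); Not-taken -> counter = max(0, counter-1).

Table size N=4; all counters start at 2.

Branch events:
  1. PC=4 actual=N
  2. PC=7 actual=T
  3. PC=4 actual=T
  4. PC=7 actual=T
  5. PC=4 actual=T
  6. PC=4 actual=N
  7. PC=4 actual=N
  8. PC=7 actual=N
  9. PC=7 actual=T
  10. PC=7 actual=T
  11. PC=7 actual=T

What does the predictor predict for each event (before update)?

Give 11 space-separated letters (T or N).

Ev 1: PC=4 idx=0 pred=T actual=N -> ctr[0]=1
Ev 2: PC=7 idx=3 pred=T actual=T -> ctr[3]=3
Ev 3: PC=4 idx=0 pred=N actual=T -> ctr[0]=2
Ev 4: PC=7 idx=3 pred=T actual=T -> ctr[3]=3
Ev 5: PC=4 idx=0 pred=T actual=T -> ctr[0]=3
Ev 6: PC=4 idx=0 pred=T actual=N -> ctr[0]=2
Ev 7: PC=4 idx=0 pred=T actual=N -> ctr[0]=1
Ev 8: PC=7 idx=3 pred=T actual=N -> ctr[3]=2
Ev 9: PC=7 idx=3 pred=T actual=T -> ctr[3]=3
Ev 10: PC=7 idx=3 pred=T actual=T -> ctr[3]=3
Ev 11: PC=7 idx=3 pred=T actual=T -> ctr[3]=3

Answer: T T N T T T T T T T T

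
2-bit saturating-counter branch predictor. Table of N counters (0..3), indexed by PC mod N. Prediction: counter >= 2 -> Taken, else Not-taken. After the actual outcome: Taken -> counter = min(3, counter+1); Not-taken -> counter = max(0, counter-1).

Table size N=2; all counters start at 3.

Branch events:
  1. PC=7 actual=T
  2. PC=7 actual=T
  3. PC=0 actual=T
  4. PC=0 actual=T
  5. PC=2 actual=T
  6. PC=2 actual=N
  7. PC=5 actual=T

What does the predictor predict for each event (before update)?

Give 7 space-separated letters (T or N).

Ev 1: PC=7 idx=1 pred=T actual=T -> ctr[1]=3
Ev 2: PC=7 idx=1 pred=T actual=T -> ctr[1]=3
Ev 3: PC=0 idx=0 pred=T actual=T -> ctr[0]=3
Ev 4: PC=0 idx=0 pred=T actual=T -> ctr[0]=3
Ev 5: PC=2 idx=0 pred=T actual=T -> ctr[0]=3
Ev 6: PC=2 idx=0 pred=T actual=N -> ctr[0]=2
Ev 7: PC=5 idx=1 pred=T actual=T -> ctr[1]=3

Answer: T T T T T T T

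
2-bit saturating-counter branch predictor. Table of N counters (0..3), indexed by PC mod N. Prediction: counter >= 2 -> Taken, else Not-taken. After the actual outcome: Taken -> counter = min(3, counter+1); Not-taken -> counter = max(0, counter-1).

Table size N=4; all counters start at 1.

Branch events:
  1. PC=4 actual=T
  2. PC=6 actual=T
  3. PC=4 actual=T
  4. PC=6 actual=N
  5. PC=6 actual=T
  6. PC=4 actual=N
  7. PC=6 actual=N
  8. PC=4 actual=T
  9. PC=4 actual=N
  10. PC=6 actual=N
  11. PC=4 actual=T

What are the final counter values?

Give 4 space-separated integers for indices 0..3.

Answer: 3 1 0 1

Derivation:
Ev 1: PC=4 idx=0 pred=N actual=T -> ctr[0]=2
Ev 2: PC=6 idx=2 pred=N actual=T -> ctr[2]=2
Ev 3: PC=4 idx=0 pred=T actual=T -> ctr[0]=3
Ev 4: PC=6 idx=2 pred=T actual=N -> ctr[2]=1
Ev 5: PC=6 idx=2 pred=N actual=T -> ctr[2]=2
Ev 6: PC=4 idx=0 pred=T actual=N -> ctr[0]=2
Ev 7: PC=6 idx=2 pred=T actual=N -> ctr[2]=1
Ev 8: PC=4 idx=0 pred=T actual=T -> ctr[0]=3
Ev 9: PC=4 idx=0 pred=T actual=N -> ctr[0]=2
Ev 10: PC=6 idx=2 pred=N actual=N -> ctr[2]=0
Ev 11: PC=4 idx=0 pred=T actual=T -> ctr[0]=3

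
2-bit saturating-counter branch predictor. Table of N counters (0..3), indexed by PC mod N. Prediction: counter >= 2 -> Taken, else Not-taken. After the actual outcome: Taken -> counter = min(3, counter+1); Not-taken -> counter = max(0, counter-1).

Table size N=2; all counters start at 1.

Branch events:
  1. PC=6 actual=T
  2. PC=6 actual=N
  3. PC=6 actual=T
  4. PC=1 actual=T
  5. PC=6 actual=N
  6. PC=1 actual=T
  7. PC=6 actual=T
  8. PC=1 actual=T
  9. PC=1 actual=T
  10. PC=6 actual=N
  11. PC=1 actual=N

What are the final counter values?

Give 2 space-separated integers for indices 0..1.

Answer: 1 2

Derivation:
Ev 1: PC=6 idx=0 pred=N actual=T -> ctr[0]=2
Ev 2: PC=6 idx=0 pred=T actual=N -> ctr[0]=1
Ev 3: PC=6 idx=0 pred=N actual=T -> ctr[0]=2
Ev 4: PC=1 idx=1 pred=N actual=T -> ctr[1]=2
Ev 5: PC=6 idx=0 pred=T actual=N -> ctr[0]=1
Ev 6: PC=1 idx=1 pred=T actual=T -> ctr[1]=3
Ev 7: PC=6 idx=0 pred=N actual=T -> ctr[0]=2
Ev 8: PC=1 idx=1 pred=T actual=T -> ctr[1]=3
Ev 9: PC=1 idx=1 pred=T actual=T -> ctr[1]=3
Ev 10: PC=6 idx=0 pred=T actual=N -> ctr[0]=1
Ev 11: PC=1 idx=1 pred=T actual=N -> ctr[1]=2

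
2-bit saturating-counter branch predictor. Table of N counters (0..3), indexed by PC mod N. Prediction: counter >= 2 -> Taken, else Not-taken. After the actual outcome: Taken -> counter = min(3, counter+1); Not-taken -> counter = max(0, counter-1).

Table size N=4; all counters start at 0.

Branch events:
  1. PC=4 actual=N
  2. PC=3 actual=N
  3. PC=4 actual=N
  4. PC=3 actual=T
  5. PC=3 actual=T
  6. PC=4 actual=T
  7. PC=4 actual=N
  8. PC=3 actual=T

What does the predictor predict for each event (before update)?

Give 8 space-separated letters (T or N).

Answer: N N N N N N N T

Derivation:
Ev 1: PC=4 idx=0 pred=N actual=N -> ctr[0]=0
Ev 2: PC=3 idx=3 pred=N actual=N -> ctr[3]=0
Ev 3: PC=4 idx=0 pred=N actual=N -> ctr[0]=0
Ev 4: PC=3 idx=3 pred=N actual=T -> ctr[3]=1
Ev 5: PC=3 idx=3 pred=N actual=T -> ctr[3]=2
Ev 6: PC=4 idx=0 pred=N actual=T -> ctr[0]=1
Ev 7: PC=4 idx=0 pred=N actual=N -> ctr[0]=0
Ev 8: PC=3 idx=3 pred=T actual=T -> ctr[3]=3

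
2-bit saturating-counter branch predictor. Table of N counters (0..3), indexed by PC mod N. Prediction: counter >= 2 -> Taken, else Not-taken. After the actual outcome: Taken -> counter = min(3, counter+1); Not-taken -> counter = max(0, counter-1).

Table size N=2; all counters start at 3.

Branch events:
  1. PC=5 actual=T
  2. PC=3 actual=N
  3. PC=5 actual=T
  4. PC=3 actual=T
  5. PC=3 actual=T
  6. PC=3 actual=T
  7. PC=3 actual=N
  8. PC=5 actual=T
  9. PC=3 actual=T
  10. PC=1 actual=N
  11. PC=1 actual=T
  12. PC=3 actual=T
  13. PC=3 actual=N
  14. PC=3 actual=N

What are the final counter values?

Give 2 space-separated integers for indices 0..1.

Answer: 3 1

Derivation:
Ev 1: PC=5 idx=1 pred=T actual=T -> ctr[1]=3
Ev 2: PC=3 idx=1 pred=T actual=N -> ctr[1]=2
Ev 3: PC=5 idx=1 pred=T actual=T -> ctr[1]=3
Ev 4: PC=3 idx=1 pred=T actual=T -> ctr[1]=3
Ev 5: PC=3 idx=1 pred=T actual=T -> ctr[1]=3
Ev 6: PC=3 idx=1 pred=T actual=T -> ctr[1]=3
Ev 7: PC=3 idx=1 pred=T actual=N -> ctr[1]=2
Ev 8: PC=5 idx=1 pred=T actual=T -> ctr[1]=3
Ev 9: PC=3 idx=1 pred=T actual=T -> ctr[1]=3
Ev 10: PC=1 idx=1 pred=T actual=N -> ctr[1]=2
Ev 11: PC=1 idx=1 pred=T actual=T -> ctr[1]=3
Ev 12: PC=3 idx=1 pred=T actual=T -> ctr[1]=3
Ev 13: PC=3 idx=1 pred=T actual=N -> ctr[1]=2
Ev 14: PC=3 idx=1 pred=T actual=N -> ctr[1]=1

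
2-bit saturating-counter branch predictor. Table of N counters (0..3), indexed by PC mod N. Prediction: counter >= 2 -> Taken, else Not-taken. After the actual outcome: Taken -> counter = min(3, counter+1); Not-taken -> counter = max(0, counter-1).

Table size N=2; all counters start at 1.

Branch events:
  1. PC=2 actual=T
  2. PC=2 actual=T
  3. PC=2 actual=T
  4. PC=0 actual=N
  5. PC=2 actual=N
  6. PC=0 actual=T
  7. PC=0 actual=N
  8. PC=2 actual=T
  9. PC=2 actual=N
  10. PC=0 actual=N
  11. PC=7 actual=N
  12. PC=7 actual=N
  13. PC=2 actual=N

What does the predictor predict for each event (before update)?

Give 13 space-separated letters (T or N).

Answer: N T T T T N T N T N N N N

Derivation:
Ev 1: PC=2 idx=0 pred=N actual=T -> ctr[0]=2
Ev 2: PC=2 idx=0 pred=T actual=T -> ctr[0]=3
Ev 3: PC=2 idx=0 pred=T actual=T -> ctr[0]=3
Ev 4: PC=0 idx=0 pred=T actual=N -> ctr[0]=2
Ev 5: PC=2 idx=0 pred=T actual=N -> ctr[0]=1
Ev 6: PC=0 idx=0 pred=N actual=T -> ctr[0]=2
Ev 7: PC=0 idx=0 pred=T actual=N -> ctr[0]=1
Ev 8: PC=2 idx=0 pred=N actual=T -> ctr[0]=2
Ev 9: PC=2 idx=0 pred=T actual=N -> ctr[0]=1
Ev 10: PC=0 idx=0 pred=N actual=N -> ctr[0]=0
Ev 11: PC=7 idx=1 pred=N actual=N -> ctr[1]=0
Ev 12: PC=7 idx=1 pred=N actual=N -> ctr[1]=0
Ev 13: PC=2 idx=0 pred=N actual=N -> ctr[0]=0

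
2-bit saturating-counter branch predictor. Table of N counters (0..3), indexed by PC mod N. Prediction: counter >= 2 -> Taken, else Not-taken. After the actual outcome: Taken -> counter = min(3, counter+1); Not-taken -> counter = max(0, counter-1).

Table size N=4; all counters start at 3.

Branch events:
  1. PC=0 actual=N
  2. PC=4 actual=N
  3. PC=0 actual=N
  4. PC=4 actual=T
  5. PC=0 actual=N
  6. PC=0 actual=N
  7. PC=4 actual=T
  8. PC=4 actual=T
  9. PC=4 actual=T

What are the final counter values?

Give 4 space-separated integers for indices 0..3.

Answer: 3 3 3 3

Derivation:
Ev 1: PC=0 idx=0 pred=T actual=N -> ctr[0]=2
Ev 2: PC=4 idx=0 pred=T actual=N -> ctr[0]=1
Ev 3: PC=0 idx=0 pred=N actual=N -> ctr[0]=0
Ev 4: PC=4 idx=0 pred=N actual=T -> ctr[0]=1
Ev 5: PC=0 idx=0 pred=N actual=N -> ctr[0]=0
Ev 6: PC=0 idx=0 pred=N actual=N -> ctr[0]=0
Ev 7: PC=4 idx=0 pred=N actual=T -> ctr[0]=1
Ev 8: PC=4 idx=0 pred=N actual=T -> ctr[0]=2
Ev 9: PC=4 idx=0 pred=T actual=T -> ctr[0]=3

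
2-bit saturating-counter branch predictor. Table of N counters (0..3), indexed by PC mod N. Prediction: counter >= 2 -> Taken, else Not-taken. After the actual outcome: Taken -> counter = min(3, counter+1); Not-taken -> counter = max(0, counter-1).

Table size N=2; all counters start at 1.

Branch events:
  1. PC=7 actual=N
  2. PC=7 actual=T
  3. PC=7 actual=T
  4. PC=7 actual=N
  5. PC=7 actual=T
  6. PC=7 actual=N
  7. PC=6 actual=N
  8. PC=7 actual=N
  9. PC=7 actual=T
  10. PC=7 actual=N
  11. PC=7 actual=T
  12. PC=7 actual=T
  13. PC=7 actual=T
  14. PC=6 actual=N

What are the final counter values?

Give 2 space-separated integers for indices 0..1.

Answer: 0 3

Derivation:
Ev 1: PC=7 idx=1 pred=N actual=N -> ctr[1]=0
Ev 2: PC=7 idx=1 pred=N actual=T -> ctr[1]=1
Ev 3: PC=7 idx=1 pred=N actual=T -> ctr[1]=2
Ev 4: PC=7 idx=1 pred=T actual=N -> ctr[1]=1
Ev 5: PC=7 idx=1 pred=N actual=T -> ctr[1]=2
Ev 6: PC=7 idx=1 pred=T actual=N -> ctr[1]=1
Ev 7: PC=6 idx=0 pred=N actual=N -> ctr[0]=0
Ev 8: PC=7 idx=1 pred=N actual=N -> ctr[1]=0
Ev 9: PC=7 idx=1 pred=N actual=T -> ctr[1]=1
Ev 10: PC=7 idx=1 pred=N actual=N -> ctr[1]=0
Ev 11: PC=7 idx=1 pred=N actual=T -> ctr[1]=1
Ev 12: PC=7 idx=1 pred=N actual=T -> ctr[1]=2
Ev 13: PC=7 idx=1 pred=T actual=T -> ctr[1]=3
Ev 14: PC=6 idx=0 pred=N actual=N -> ctr[0]=0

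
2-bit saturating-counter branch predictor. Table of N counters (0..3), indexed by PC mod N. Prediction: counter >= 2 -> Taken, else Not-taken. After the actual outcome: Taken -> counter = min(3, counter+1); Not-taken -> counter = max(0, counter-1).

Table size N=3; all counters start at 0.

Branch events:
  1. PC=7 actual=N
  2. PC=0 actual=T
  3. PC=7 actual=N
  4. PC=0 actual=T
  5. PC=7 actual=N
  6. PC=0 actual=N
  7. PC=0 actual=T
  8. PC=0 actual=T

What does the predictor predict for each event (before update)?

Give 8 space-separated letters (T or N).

Ev 1: PC=7 idx=1 pred=N actual=N -> ctr[1]=0
Ev 2: PC=0 idx=0 pred=N actual=T -> ctr[0]=1
Ev 3: PC=7 idx=1 pred=N actual=N -> ctr[1]=0
Ev 4: PC=0 idx=0 pred=N actual=T -> ctr[0]=2
Ev 5: PC=7 idx=1 pred=N actual=N -> ctr[1]=0
Ev 6: PC=0 idx=0 pred=T actual=N -> ctr[0]=1
Ev 7: PC=0 idx=0 pred=N actual=T -> ctr[0]=2
Ev 8: PC=0 idx=0 pred=T actual=T -> ctr[0]=3

Answer: N N N N N T N T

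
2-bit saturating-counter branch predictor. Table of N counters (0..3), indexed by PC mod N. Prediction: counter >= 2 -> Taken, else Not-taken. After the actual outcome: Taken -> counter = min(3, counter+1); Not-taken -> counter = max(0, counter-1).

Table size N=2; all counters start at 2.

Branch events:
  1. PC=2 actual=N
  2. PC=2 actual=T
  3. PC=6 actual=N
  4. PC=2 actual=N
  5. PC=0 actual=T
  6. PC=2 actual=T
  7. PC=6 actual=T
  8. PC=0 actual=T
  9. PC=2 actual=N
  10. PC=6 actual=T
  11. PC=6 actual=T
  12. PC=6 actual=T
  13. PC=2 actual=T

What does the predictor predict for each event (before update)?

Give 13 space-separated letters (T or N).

Answer: T N T N N N T T T T T T T

Derivation:
Ev 1: PC=2 idx=0 pred=T actual=N -> ctr[0]=1
Ev 2: PC=2 idx=0 pred=N actual=T -> ctr[0]=2
Ev 3: PC=6 idx=0 pred=T actual=N -> ctr[0]=1
Ev 4: PC=2 idx=0 pred=N actual=N -> ctr[0]=0
Ev 5: PC=0 idx=0 pred=N actual=T -> ctr[0]=1
Ev 6: PC=2 idx=0 pred=N actual=T -> ctr[0]=2
Ev 7: PC=6 idx=0 pred=T actual=T -> ctr[0]=3
Ev 8: PC=0 idx=0 pred=T actual=T -> ctr[0]=3
Ev 9: PC=2 idx=0 pred=T actual=N -> ctr[0]=2
Ev 10: PC=6 idx=0 pred=T actual=T -> ctr[0]=3
Ev 11: PC=6 idx=0 pred=T actual=T -> ctr[0]=3
Ev 12: PC=6 idx=0 pred=T actual=T -> ctr[0]=3
Ev 13: PC=2 idx=0 pred=T actual=T -> ctr[0]=3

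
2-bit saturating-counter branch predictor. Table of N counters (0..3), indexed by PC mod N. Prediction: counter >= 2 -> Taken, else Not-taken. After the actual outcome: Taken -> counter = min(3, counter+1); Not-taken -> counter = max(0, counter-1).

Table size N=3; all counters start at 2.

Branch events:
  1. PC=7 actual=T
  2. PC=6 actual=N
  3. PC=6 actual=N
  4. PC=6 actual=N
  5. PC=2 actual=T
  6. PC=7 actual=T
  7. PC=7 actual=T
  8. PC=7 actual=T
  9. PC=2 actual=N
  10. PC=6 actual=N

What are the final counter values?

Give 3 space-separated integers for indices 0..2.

Ev 1: PC=7 idx=1 pred=T actual=T -> ctr[1]=3
Ev 2: PC=6 idx=0 pred=T actual=N -> ctr[0]=1
Ev 3: PC=6 idx=0 pred=N actual=N -> ctr[0]=0
Ev 4: PC=6 idx=0 pred=N actual=N -> ctr[0]=0
Ev 5: PC=2 idx=2 pred=T actual=T -> ctr[2]=3
Ev 6: PC=7 idx=1 pred=T actual=T -> ctr[1]=3
Ev 7: PC=7 idx=1 pred=T actual=T -> ctr[1]=3
Ev 8: PC=7 idx=1 pred=T actual=T -> ctr[1]=3
Ev 9: PC=2 idx=2 pred=T actual=N -> ctr[2]=2
Ev 10: PC=6 idx=0 pred=N actual=N -> ctr[0]=0

Answer: 0 3 2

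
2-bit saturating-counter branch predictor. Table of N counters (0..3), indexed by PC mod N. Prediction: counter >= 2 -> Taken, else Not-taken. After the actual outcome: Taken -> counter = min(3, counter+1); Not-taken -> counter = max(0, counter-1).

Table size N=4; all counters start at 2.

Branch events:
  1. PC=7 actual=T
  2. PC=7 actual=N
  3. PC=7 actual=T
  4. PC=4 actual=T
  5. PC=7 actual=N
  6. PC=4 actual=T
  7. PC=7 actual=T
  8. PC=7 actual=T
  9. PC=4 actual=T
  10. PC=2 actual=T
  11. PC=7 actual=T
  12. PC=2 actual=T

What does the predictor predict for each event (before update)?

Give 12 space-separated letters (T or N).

Ev 1: PC=7 idx=3 pred=T actual=T -> ctr[3]=3
Ev 2: PC=7 idx=3 pred=T actual=N -> ctr[3]=2
Ev 3: PC=7 idx=3 pred=T actual=T -> ctr[3]=3
Ev 4: PC=4 idx=0 pred=T actual=T -> ctr[0]=3
Ev 5: PC=7 idx=3 pred=T actual=N -> ctr[3]=2
Ev 6: PC=4 idx=0 pred=T actual=T -> ctr[0]=3
Ev 7: PC=7 idx=3 pred=T actual=T -> ctr[3]=3
Ev 8: PC=7 idx=3 pred=T actual=T -> ctr[3]=3
Ev 9: PC=4 idx=0 pred=T actual=T -> ctr[0]=3
Ev 10: PC=2 idx=2 pred=T actual=T -> ctr[2]=3
Ev 11: PC=7 idx=3 pred=T actual=T -> ctr[3]=3
Ev 12: PC=2 idx=2 pred=T actual=T -> ctr[2]=3

Answer: T T T T T T T T T T T T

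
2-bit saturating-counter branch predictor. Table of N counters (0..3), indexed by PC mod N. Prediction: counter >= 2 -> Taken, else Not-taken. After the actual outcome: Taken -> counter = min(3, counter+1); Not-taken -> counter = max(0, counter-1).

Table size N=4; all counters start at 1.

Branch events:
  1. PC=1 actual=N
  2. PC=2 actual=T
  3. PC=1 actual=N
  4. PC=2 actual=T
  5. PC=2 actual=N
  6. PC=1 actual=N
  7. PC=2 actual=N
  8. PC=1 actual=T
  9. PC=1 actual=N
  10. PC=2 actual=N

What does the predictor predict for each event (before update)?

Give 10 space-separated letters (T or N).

Ev 1: PC=1 idx=1 pred=N actual=N -> ctr[1]=0
Ev 2: PC=2 idx=2 pred=N actual=T -> ctr[2]=2
Ev 3: PC=1 idx=1 pred=N actual=N -> ctr[1]=0
Ev 4: PC=2 idx=2 pred=T actual=T -> ctr[2]=3
Ev 5: PC=2 idx=2 pred=T actual=N -> ctr[2]=2
Ev 6: PC=1 idx=1 pred=N actual=N -> ctr[1]=0
Ev 7: PC=2 idx=2 pred=T actual=N -> ctr[2]=1
Ev 8: PC=1 idx=1 pred=N actual=T -> ctr[1]=1
Ev 9: PC=1 idx=1 pred=N actual=N -> ctr[1]=0
Ev 10: PC=2 idx=2 pred=N actual=N -> ctr[2]=0

Answer: N N N T T N T N N N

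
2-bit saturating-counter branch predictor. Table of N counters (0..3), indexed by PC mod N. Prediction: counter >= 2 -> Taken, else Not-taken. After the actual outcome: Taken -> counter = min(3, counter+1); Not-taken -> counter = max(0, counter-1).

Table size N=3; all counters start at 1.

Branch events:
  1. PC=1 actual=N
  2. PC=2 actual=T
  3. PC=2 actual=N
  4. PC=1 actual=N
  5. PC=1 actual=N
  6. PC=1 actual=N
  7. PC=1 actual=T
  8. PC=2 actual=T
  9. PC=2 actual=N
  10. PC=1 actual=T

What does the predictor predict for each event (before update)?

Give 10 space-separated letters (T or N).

Ev 1: PC=1 idx=1 pred=N actual=N -> ctr[1]=0
Ev 2: PC=2 idx=2 pred=N actual=T -> ctr[2]=2
Ev 3: PC=2 idx=2 pred=T actual=N -> ctr[2]=1
Ev 4: PC=1 idx=1 pred=N actual=N -> ctr[1]=0
Ev 5: PC=1 idx=1 pred=N actual=N -> ctr[1]=0
Ev 6: PC=1 idx=1 pred=N actual=N -> ctr[1]=0
Ev 7: PC=1 idx=1 pred=N actual=T -> ctr[1]=1
Ev 8: PC=2 idx=2 pred=N actual=T -> ctr[2]=2
Ev 9: PC=2 idx=2 pred=T actual=N -> ctr[2]=1
Ev 10: PC=1 idx=1 pred=N actual=T -> ctr[1]=2

Answer: N N T N N N N N T N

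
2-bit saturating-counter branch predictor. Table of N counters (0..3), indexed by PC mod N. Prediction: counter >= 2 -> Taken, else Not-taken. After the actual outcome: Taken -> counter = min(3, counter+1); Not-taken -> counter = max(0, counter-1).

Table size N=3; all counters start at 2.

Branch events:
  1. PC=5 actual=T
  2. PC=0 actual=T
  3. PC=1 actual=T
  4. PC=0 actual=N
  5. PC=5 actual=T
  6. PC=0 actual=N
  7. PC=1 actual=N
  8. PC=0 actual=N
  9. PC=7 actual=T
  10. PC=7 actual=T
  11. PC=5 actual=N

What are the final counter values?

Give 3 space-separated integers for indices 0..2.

Answer: 0 3 2

Derivation:
Ev 1: PC=5 idx=2 pred=T actual=T -> ctr[2]=3
Ev 2: PC=0 idx=0 pred=T actual=T -> ctr[0]=3
Ev 3: PC=1 idx=1 pred=T actual=T -> ctr[1]=3
Ev 4: PC=0 idx=0 pred=T actual=N -> ctr[0]=2
Ev 5: PC=5 idx=2 pred=T actual=T -> ctr[2]=3
Ev 6: PC=0 idx=0 pred=T actual=N -> ctr[0]=1
Ev 7: PC=1 idx=1 pred=T actual=N -> ctr[1]=2
Ev 8: PC=0 idx=0 pred=N actual=N -> ctr[0]=0
Ev 9: PC=7 idx=1 pred=T actual=T -> ctr[1]=3
Ev 10: PC=7 idx=1 pred=T actual=T -> ctr[1]=3
Ev 11: PC=5 idx=2 pred=T actual=N -> ctr[2]=2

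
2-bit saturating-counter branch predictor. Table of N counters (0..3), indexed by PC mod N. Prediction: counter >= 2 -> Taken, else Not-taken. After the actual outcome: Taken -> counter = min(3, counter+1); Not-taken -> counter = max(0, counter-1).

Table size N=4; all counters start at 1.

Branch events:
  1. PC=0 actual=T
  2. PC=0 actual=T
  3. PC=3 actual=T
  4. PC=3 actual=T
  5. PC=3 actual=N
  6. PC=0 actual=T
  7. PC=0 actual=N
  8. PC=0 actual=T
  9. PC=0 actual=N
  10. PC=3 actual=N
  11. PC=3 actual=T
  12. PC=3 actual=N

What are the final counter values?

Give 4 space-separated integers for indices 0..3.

Answer: 2 1 1 1

Derivation:
Ev 1: PC=0 idx=0 pred=N actual=T -> ctr[0]=2
Ev 2: PC=0 idx=0 pred=T actual=T -> ctr[0]=3
Ev 3: PC=3 idx=3 pred=N actual=T -> ctr[3]=2
Ev 4: PC=3 idx=3 pred=T actual=T -> ctr[3]=3
Ev 5: PC=3 idx=3 pred=T actual=N -> ctr[3]=2
Ev 6: PC=0 idx=0 pred=T actual=T -> ctr[0]=3
Ev 7: PC=0 idx=0 pred=T actual=N -> ctr[0]=2
Ev 8: PC=0 idx=0 pred=T actual=T -> ctr[0]=3
Ev 9: PC=0 idx=0 pred=T actual=N -> ctr[0]=2
Ev 10: PC=3 idx=3 pred=T actual=N -> ctr[3]=1
Ev 11: PC=3 idx=3 pred=N actual=T -> ctr[3]=2
Ev 12: PC=3 idx=3 pred=T actual=N -> ctr[3]=1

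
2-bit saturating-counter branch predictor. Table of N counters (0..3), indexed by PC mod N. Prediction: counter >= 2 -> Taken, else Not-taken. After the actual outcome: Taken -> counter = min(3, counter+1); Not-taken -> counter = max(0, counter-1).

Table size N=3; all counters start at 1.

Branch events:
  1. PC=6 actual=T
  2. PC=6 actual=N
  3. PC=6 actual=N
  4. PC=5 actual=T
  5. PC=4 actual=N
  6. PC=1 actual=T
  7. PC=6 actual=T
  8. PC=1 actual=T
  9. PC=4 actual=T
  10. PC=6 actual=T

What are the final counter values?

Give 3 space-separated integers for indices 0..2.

Answer: 2 3 2

Derivation:
Ev 1: PC=6 idx=0 pred=N actual=T -> ctr[0]=2
Ev 2: PC=6 idx=0 pred=T actual=N -> ctr[0]=1
Ev 3: PC=6 idx=0 pred=N actual=N -> ctr[0]=0
Ev 4: PC=5 idx=2 pred=N actual=T -> ctr[2]=2
Ev 5: PC=4 idx=1 pred=N actual=N -> ctr[1]=0
Ev 6: PC=1 idx=1 pred=N actual=T -> ctr[1]=1
Ev 7: PC=6 idx=0 pred=N actual=T -> ctr[0]=1
Ev 8: PC=1 idx=1 pred=N actual=T -> ctr[1]=2
Ev 9: PC=4 idx=1 pred=T actual=T -> ctr[1]=3
Ev 10: PC=6 idx=0 pred=N actual=T -> ctr[0]=2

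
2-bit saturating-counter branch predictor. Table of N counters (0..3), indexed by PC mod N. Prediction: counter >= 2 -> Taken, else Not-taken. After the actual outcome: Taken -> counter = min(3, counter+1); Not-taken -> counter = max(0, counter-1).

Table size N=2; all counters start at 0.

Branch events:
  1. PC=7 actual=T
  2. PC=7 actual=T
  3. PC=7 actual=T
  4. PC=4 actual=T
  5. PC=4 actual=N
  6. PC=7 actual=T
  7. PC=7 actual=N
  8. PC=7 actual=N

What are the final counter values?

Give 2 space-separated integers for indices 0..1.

Answer: 0 1

Derivation:
Ev 1: PC=7 idx=1 pred=N actual=T -> ctr[1]=1
Ev 2: PC=7 idx=1 pred=N actual=T -> ctr[1]=2
Ev 3: PC=7 idx=1 pred=T actual=T -> ctr[1]=3
Ev 4: PC=4 idx=0 pred=N actual=T -> ctr[0]=1
Ev 5: PC=4 idx=0 pred=N actual=N -> ctr[0]=0
Ev 6: PC=7 idx=1 pred=T actual=T -> ctr[1]=3
Ev 7: PC=7 idx=1 pred=T actual=N -> ctr[1]=2
Ev 8: PC=7 idx=1 pred=T actual=N -> ctr[1]=1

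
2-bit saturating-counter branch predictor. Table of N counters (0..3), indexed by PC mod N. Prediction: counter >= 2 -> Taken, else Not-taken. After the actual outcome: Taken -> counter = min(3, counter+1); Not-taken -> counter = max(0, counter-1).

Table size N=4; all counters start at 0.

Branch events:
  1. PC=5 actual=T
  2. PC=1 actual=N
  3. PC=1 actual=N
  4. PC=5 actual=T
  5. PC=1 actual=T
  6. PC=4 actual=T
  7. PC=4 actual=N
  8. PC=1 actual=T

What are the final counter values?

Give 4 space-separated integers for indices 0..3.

Answer: 0 3 0 0

Derivation:
Ev 1: PC=5 idx=1 pred=N actual=T -> ctr[1]=1
Ev 2: PC=1 idx=1 pred=N actual=N -> ctr[1]=0
Ev 3: PC=1 idx=1 pred=N actual=N -> ctr[1]=0
Ev 4: PC=5 idx=1 pred=N actual=T -> ctr[1]=1
Ev 5: PC=1 idx=1 pred=N actual=T -> ctr[1]=2
Ev 6: PC=4 idx=0 pred=N actual=T -> ctr[0]=1
Ev 7: PC=4 idx=0 pred=N actual=N -> ctr[0]=0
Ev 8: PC=1 idx=1 pred=T actual=T -> ctr[1]=3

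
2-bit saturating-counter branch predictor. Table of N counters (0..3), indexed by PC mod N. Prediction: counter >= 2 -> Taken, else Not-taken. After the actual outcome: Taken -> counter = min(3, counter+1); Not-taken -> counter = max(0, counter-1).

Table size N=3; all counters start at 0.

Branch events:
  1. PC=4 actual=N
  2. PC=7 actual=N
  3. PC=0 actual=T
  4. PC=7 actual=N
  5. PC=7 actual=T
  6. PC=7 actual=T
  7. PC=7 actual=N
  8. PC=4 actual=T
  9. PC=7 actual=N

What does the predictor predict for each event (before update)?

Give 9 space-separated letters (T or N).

Ev 1: PC=4 idx=1 pred=N actual=N -> ctr[1]=0
Ev 2: PC=7 idx=1 pred=N actual=N -> ctr[1]=0
Ev 3: PC=0 idx=0 pred=N actual=T -> ctr[0]=1
Ev 4: PC=7 idx=1 pred=N actual=N -> ctr[1]=0
Ev 5: PC=7 idx=1 pred=N actual=T -> ctr[1]=1
Ev 6: PC=7 idx=1 pred=N actual=T -> ctr[1]=2
Ev 7: PC=7 idx=1 pred=T actual=N -> ctr[1]=1
Ev 8: PC=4 idx=1 pred=N actual=T -> ctr[1]=2
Ev 9: PC=7 idx=1 pred=T actual=N -> ctr[1]=1

Answer: N N N N N N T N T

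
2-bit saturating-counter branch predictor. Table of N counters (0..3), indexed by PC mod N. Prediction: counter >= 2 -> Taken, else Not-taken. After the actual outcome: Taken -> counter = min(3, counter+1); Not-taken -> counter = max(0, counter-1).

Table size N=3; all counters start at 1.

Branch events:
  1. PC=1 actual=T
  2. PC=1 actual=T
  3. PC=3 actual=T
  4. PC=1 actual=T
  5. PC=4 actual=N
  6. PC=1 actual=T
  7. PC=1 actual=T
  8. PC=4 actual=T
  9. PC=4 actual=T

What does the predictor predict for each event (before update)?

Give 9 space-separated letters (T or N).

Answer: N T N T T T T T T

Derivation:
Ev 1: PC=1 idx=1 pred=N actual=T -> ctr[1]=2
Ev 2: PC=1 idx=1 pred=T actual=T -> ctr[1]=3
Ev 3: PC=3 idx=0 pred=N actual=T -> ctr[0]=2
Ev 4: PC=1 idx=1 pred=T actual=T -> ctr[1]=3
Ev 5: PC=4 idx=1 pred=T actual=N -> ctr[1]=2
Ev 6: PC=1 idx=1 pred=T actual=T -> ctr[1]=3
Ev 7: PC=1 idx=1 pred=T actual=T -> ctr[1]=3
Ev 8: PC=4 idx=1 pred=T actual=T -> ctr[1]=3
Ev 9: PC=4 idx=1 pred=T actual=T -> ctr[1]=3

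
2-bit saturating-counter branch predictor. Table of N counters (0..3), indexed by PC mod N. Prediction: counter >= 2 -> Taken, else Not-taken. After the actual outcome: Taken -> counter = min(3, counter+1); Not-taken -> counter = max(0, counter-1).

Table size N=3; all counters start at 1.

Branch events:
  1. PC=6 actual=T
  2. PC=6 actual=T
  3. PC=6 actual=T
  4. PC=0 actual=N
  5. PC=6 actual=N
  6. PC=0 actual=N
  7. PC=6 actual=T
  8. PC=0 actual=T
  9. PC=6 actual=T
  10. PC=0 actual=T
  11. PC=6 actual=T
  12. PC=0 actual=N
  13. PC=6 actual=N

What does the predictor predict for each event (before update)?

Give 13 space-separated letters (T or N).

Ev 1: PC=6 idx=0 pred=N actual=T -> ctr[0]=2
Ev 2: PC=6 idx=0 pred=T actual=T -> ctr[0]=3
Ev 3: PC=6 idx=0 pred=T actual=T -> ctr[0]=3
Ev 4: PC=0 idx=0 pred=T actual=N -> ctr[0]=2
Ev 5: PC=6 idx=0 pred=T actual=N -> ctr[0]=1
Ev 6: PC=0 idx=0 pred=N actual=N -> ctr[0]=0
Ev 7: PC=6 idx=0 pred=N actual=T -> ctr[0]=1
Ev 8: PC=0 idx=0 pred=N actual=T -> ctr[0]=2
Ev 9: PC=6 idx=0 pred=T actual=T -> ctr[0]=3
Ev 10: PC=0 idx=0 pred=T actual=T -> ctr[0]=3
Ev 11: PC=6 idx=0 pred=T actual=T -> ctr[0]=3
Ev 12: PC=0 idx=0 pred=T actual=N -> ctr[0]=2
Ev 13: PC=6 idx=0 pred=T actual=N -> ctr[0]=1

Answer: N T T T T N N N T T T T T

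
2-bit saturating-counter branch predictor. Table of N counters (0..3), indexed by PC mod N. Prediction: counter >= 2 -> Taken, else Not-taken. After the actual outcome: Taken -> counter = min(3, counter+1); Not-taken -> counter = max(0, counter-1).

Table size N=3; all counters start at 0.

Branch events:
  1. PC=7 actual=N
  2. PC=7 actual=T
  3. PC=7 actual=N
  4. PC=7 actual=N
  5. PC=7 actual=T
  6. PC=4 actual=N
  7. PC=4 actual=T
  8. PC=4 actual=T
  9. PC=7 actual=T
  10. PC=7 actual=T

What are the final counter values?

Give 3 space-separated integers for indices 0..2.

Answer: 0 3 0

Derivation:
Ev 1: PC=7 idx=1 pred=N actual=N -> ctr[1]=0
Ev 2: PC=7 idx=1 pred=N actual=T -> ctr[1]=1
Ev 3: PC=7 idx=1 pred=N actual=N -> ctr[1]=0
Ev 4: PC=7 idx=1 pred=N actual=N -> ctr[1]=0
Ev 5: PC=7 idx=1 pred=N actual=T -> ctr[1]=1
Ev 6: PC=4 idx=1 pred=N actual=N -> ctr[1]=0
Ev 7: PC=4 idx=1 pred=N actual=T -> ctr[1]=1
Ev 8: PC=4 idx=1 pred=N actual=T -> ctr[1]=2
Ev 9: PC=7 idx=1 pred=T actual=T -> ctr[1]=3
Ev 10: PC=7 idx=1 pred=T actual=T -> ctr[1]=3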